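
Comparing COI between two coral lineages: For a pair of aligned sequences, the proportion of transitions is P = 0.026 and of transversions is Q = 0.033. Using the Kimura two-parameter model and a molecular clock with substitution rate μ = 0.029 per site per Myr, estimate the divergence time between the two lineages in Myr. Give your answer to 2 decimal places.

1.06

Under the Kimura two-parameter model, d = −½ ln(1 − 2P − Q) − ¼ ln(1 − 2Q).
1 − 2P − Q = 0.915, giving −½ ln(0.915) = 0.044416.
1 − 2Q = 0.934, giving −¼ ln(0.934) = 0.017070.
d = 0.044416 + 0.017070 = 0.061486.
Under a molecular clock d = 2μt, so t = d/(2μ) = 0.061486 / (2 × 0.029) = 1.06 Myr.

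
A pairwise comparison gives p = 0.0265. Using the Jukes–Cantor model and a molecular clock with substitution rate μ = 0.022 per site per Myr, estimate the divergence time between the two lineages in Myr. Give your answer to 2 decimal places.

d = −(3/4) ln(1 − 4p/3) = −0.75 ln(1 − 0.035333) = −0.75 ln(0.964667)
  = −0.75 × (-0.035972) = 0.026979 substitutions/site.
Under a molecular clock d = 2μt, so t = d/(2μ) = 0.026979 / (2 × 0.022) = 0.61 Myr.

0.61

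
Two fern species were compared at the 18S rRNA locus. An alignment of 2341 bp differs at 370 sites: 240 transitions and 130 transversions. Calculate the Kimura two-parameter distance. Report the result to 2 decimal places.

0.18

P = 240/2341 ≈ 0.10252 and Q = 130/2341 ≈ 0.055532.
Under the Kimura two-parameter model, d = −½ ln(1 − 2P − Q) − ¼ ln(1 − 2Q).
1 − 2P − Q = 0.739428, giving −½ ln(0.739428) = 0.150939.
1 − 2Q = 0.888936, giving −¼ ln(0.888936) = 0.029433.
d = 0.150939 + 0.029433 = 0.180372.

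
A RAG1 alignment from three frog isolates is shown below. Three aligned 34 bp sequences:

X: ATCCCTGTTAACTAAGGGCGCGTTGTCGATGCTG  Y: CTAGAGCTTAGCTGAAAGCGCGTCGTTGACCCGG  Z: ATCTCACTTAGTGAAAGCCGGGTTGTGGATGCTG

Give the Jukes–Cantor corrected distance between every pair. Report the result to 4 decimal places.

d(X,Y) = 0.6655, d(X,Z) = 0.3734, d(Y,Z) = 0.7405

X–Y: 15/34 sites differ → p ≈ 0.441176, d = −0.75 ln(1 − 0.588235) = 0.665477 ≈ 0.6655.
X–Z: 10/34 sites differ → p ≈ 0.294118, d = −0.75 ln(1 − 0.392157) = 0.373379 ≈ 0.3734.
Y–Z: 16/34 sites differ → p ≈ 0.470588, d = −0.75 ln(1 − 0.627451) = 0.740540 ≈ 0.7405.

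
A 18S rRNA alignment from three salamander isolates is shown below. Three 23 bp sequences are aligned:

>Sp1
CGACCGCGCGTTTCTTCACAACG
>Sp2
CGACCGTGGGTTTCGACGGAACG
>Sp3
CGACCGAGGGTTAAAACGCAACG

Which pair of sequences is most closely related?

Sp1–Sp2: 6/23 differ, p = 0.261, d = 0.321.
Sp1–Sp3: 7/23 differ, p = 0.304, d = 0.390.
Sp2–Sp3: 5/23 differ, p = 0.217, d = 0.257.
The smallest distance is between Sp2 and Sp3.

Sp2 and Sp3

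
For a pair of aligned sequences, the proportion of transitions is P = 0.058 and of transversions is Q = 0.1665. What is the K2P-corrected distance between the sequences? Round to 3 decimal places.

0.267

Under the Kimura two-parameter model, d = −½ ln(1 − 2P − Q) − ¼ ln(1 − 2Q).
1 − 2P − Q = 0.7175, giving −½ ln(0.7175) = 0.165991.
1 − 2Q = 0.667, giving −¼ ln(0.667) = 0.101241.
d = 0.165991 + 0.101241 = 0.267232.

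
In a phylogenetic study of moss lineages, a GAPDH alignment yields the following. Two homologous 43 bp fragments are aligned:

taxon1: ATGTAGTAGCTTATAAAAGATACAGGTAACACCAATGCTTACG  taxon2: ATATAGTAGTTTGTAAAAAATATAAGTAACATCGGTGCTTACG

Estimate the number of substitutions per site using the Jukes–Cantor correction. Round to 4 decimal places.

0.2454

The sequences differ at 9 of 43 sites (3, 10, 13, 19, 23, 25, 32, 34, 35), so p = 9/43 ≈ 0.209302.
d = −(3/4) ln(1 − 4p/3) = −0.75 ln(1 − 0.279069) = −0.75 ln(0.720931)
  = −0.75 × (-0.327212) = 0.245409 substitutions/site.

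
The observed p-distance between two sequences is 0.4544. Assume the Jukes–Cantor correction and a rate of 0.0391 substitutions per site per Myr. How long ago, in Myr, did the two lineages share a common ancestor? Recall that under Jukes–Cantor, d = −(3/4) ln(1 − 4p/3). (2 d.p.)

8.93

d = −(3/4) ln(1 − 4p/3) = −0.75 ln(1 − 0.605867) = −0.75 ln(0.394133)
  = −0.75 × (-0.931067) = 0.698300 substitutions/site.
Under a molecular clock d = 2μt, so t = d/(2μ) = 0.698300 / (2 × 0.0391) = 8.93 Myr.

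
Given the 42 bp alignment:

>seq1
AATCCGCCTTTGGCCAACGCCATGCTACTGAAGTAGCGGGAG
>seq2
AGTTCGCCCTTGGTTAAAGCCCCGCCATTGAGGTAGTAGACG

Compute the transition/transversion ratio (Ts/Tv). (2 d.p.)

4.00

Transitions are A↔G and C↔T; transversions are all other mismatches.
Transitions: 12. Transversions: 3.
R = 12/3 = 4.00.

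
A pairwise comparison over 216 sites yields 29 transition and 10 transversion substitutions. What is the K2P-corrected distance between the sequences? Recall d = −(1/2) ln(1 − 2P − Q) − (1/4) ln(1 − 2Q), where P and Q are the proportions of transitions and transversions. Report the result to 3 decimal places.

0.213

P = 29/216 ≈ 0.134259 and Q = 10/216 ≈ 0.046296.
Under the Kimura two-parameter model, d = −½ ln(1 − 2P − Q) − ¼ ln(1 − 2Q).
1 − 2P − Q = 0.685186, giving −½ ln(0.685186) = 0.189032.
1 − 2Q = 0.907408, giving −¼ ln(0.907408) = 0.024291.
d = 0.189032 + 0.024291 = 0.213323.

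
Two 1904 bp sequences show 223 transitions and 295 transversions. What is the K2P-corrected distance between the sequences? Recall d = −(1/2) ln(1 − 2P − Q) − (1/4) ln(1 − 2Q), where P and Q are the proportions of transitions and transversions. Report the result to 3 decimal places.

0.339

P = 223/1904 ≈ 0.117122 and Q = 295/1904 ≈ 0.154937.
Under the Kimura two-parameter model, d = −½ ln(1 − 2P − Q) − ¼ ln(1 − 2Q).
1 − 2P − Q = 0.610819, giving −½ ln(0.610819) = 0.246477.
1 − 2Q = 0.690126, giving −¼ ln(0.690126) = 0.092720.
d = 0.246477 + 0.092720 = 0.339197.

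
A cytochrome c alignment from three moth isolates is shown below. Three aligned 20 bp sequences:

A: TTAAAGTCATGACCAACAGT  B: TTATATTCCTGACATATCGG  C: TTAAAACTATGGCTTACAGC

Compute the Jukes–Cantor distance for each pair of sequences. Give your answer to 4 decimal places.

d(A,B) = 0.5716, d(A,C) = 0.4715, d(B,C) = 0.8240

A–B: 8/20 sites differ → p = 0.4, d = −0.75 ln(1 − 0.533333) = 0.571605 ≈ 0.5716.
A–C: 7/20 sites differ → p = 0.35, d = −0.75 ln(1 − 0.466667) = 0.471457 ≈ 0.4715.
B–C: 10/20 sites differ → p = 0.5, d = −0.75 ln(1 − 0.666667) = 0.823960 ≈ 0.8240.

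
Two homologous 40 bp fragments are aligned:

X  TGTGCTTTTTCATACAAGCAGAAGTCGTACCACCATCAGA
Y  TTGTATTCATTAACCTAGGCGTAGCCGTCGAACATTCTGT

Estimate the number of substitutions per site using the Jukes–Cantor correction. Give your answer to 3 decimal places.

The sequences differ at 21 of 40 sites, so p = 21/40 = 0.525.
d = −(3/4) ln(1 − 4p/3) = −0.75 ln(1 − 0.7) = −0.75 ln(0.3)
  = −0.75 × (-1.203973) = 0.902980 substitutions/site.

0.903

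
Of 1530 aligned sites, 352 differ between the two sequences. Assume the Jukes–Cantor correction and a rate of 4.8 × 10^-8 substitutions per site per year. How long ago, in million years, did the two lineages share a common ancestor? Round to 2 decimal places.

2.86

p = 352/1530 ≈ 0.230065.
d = −(3/4) ln(1 − 4p/3) = −0.75 ln(1 − 0.306753) = −0.75 ln(0.693247)
  = −0.75 × (-0.366369) = 0.274777 substitutions/site.
Under a molecular clock d = 2μt, so t = d/(2μ) = 0.274777 / (2 × 4.8 × 10^-8) = 2.86 million years.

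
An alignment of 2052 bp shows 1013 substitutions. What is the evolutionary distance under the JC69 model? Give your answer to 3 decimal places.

0.805

p = 1013/2052 ≈ 0.493665.
d = −(3/4) ln(1 − 4p/3) = −0.75 ln(1 − 0.65822) = −0.75 ln(0.34178)
  = −0.75 × (-1.073588) = 0.805191 substitutions/site.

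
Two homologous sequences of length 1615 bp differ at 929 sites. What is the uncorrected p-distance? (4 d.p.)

0.5752

p = 929/1615 = 0.575232… ≈ 0.5752 (to 4 d.p.).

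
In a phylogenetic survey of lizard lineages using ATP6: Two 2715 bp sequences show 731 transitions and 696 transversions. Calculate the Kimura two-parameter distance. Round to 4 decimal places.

0.9717

P = 731/2715 ≈ 0.269245 and Q = 696/2715 ≈ 0.256354.
Under the Kimura two-parameter model, d = −½ ln(1 − 2P − Q) − ¼ ln(1 − 2Q).
1 − 2P − Q = 0.205156, giving −½ ln(0.205156) = 0.791992.
1 − 2Q = 0.487292, giving −¼ ln(0.487292) = 0.179723.
d = 0.791992 + 0.179723 = 0.971715.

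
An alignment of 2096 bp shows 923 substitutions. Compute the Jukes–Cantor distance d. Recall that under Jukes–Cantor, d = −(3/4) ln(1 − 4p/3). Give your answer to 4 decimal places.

0.6635

p = 923/2096 ≈ 0.440363.
d = −(3/4) ln(1 − 4p/3) = −0.75 ln(1 − 0.587151) = −0.75 ln(0.412849)
  = −0.75 × (-0.884673) = 0.663505 substitutions/site.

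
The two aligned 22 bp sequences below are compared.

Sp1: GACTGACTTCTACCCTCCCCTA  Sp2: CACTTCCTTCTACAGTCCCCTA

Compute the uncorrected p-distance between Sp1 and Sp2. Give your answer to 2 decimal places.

The sequences differ at 5 of 22 positions (sites 1, 5, 6, 14, 15).
p = 5/22 = 0.227272… ≈ 0.23 (to 2 d.p.).

0.23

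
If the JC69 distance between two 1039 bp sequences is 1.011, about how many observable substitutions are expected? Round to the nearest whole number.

Invert JC69: p = (3/4)(1 − e^(−4d/3)) = 0.75 × (1 − e^(-1.348)) = 0.75 × (1 − 0.259759) = 0.555181.
Expected differing sites = pL ≈ 0.555181 × 1039 = 576.833059 ≈ 577.

577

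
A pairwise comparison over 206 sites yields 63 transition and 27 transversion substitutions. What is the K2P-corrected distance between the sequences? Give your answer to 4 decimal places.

P = 63/206 ≈ 0.305825 and Q = 27/206 ≈ 0.131068.
Under the Kimura two-parameter model, d = −½ ln(1 − 2P − Q) − ¼ ln(1 − 2Q).
1 − 2P − Q = 0.257282, giving −½ ln(0.257282) = 0.678791.
1 − 2Q = 0.737864, giving −¼ ln(0.737864) = 0.075999.
d = 0.678791 + 0.075999 = 0.754790.

0.7548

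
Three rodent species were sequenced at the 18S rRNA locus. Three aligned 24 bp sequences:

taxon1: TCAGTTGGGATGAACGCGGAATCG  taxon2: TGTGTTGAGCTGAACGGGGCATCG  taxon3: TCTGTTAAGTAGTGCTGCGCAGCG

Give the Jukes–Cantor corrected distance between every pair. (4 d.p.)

taxon1–taxon2: 6/24 sites differ → p = 0.25, d = −0.75 ln(1 − 0.333333) = 0.304098 ≈ 0.3041.
taxon1–taxon3: 12/24 sites differ → p = 0.5, d = −0.75 ln(1 − 0.666667) = 0.823960 ≈ 0.8240.
taxon2–taxon3: 9/24 sites differ → p = 0.375, d = −0.75 ln(1 − 0.5) = 0.519860 ≈ 0.5199.

d(taxon1,taxon2) = 0.3041, d(taxon1,taxon3) = 0.8240, d(taxon2,taxon3) = 0.5199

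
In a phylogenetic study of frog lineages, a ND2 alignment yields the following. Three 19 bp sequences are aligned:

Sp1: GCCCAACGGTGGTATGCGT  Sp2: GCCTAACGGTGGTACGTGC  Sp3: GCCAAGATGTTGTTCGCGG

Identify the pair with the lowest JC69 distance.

Sp1 and Sp2

Sp1–Sp2: 4/19 differ, p = 0.211, d = 0.247.
Sp1–Sp3: 8/19 differ, p = 0.421, d = 0.618.
Sp2–Sp3: 8/19 differ, p = 0.421, d = 0.618.
The smallest distance is between Sp1 and Sp2.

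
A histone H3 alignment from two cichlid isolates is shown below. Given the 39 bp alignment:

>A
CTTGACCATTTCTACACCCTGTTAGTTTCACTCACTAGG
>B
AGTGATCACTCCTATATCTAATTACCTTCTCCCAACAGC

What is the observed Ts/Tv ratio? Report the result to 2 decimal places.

Transitions are A↔G and C↔T; transversions are all other mismatches.
Transitions: 10. Transversions: 7.
R = 10/7 = 1.428571… ≈ 1.43 (to 2 d.p.).

1.43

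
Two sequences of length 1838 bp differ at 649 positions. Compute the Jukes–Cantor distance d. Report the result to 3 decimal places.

p = 649/1838 ≈ 0.353101.
d = −(3/4) ln(1 − 4p/3) = −0.75 ln(1 − 0.470801) = −0.75 ln(0.529199)
  = −0.75 × (-0.636391) = 0.477293 substitutions/site.

0.477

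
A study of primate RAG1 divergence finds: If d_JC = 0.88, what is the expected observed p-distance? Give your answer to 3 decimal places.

p = (3/4)(1 − e^(−4d/3)) = 0.75 × (1 − e^(-1.173333)) = 0.75 × (1 − 0.309334) = 0.518000.

0.518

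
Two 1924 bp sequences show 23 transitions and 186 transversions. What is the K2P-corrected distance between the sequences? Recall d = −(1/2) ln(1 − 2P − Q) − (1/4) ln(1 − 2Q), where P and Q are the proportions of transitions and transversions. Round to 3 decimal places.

P = 23/1924 ≈ 0.011954 and Q = 186/1924 ≈ 0.096674.
Under the Kimura two-parameter model, d = −½ ln(1 − 2P − Q) − ¼ ln(1 − 2Q).
1 − 2P − Q = 0.879418, giving −½ ln(0.879418) = 0.064247.
1 − 2Q = 0.806652, giving −¼ ln(0.806652) = 0.053716.
d = 0.064247 + 0.053716 = 0.117963.

0.118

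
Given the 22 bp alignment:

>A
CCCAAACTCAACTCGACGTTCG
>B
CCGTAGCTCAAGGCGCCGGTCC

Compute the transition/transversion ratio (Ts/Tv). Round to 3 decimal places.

0.143

Transitions are A↔G and C↔T; transversions are all other mismatches.
Transitions: 1. Transversions: 7.
R = 1/7 = 0.142857… ≈ 0.143 (to 3 d.p.).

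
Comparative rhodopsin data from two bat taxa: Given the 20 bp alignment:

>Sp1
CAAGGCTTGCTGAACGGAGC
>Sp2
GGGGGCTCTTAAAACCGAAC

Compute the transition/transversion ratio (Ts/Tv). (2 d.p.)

1.50

Transitions are A↔G and C↔T; transversions are all other mismatches.
Transitions: 6. Transversions: 4.
R = 6/4 = 1.50.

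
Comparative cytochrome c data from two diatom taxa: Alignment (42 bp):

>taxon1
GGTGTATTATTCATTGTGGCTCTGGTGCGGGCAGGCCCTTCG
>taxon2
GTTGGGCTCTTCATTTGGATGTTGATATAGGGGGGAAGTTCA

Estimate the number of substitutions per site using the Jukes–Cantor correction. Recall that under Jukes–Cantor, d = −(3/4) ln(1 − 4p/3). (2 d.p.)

0.82

The sequences differ at 21 of 42 sites, so p = 21/42 = 0.5.
d = −(3/4) ln(1 − 4p/3) = −0.75 ln(1 − 0.666667) = −0.75 ln(0.333333)
  = −0.75 × (-1.098613) = 0.823960 substitutions/site.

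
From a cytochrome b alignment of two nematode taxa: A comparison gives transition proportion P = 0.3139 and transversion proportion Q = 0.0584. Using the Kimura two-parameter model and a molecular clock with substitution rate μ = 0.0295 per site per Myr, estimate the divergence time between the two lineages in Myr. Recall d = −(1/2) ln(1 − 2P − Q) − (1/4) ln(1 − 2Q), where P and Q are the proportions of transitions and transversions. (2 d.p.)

10.35

Under the Kimura two-parameter model, d = −½ ln(1 − 2P − Q) − ¼ ln(1 − 2Q).
1 − 2P − Q = 0.3138, giving −½ ln(0.3138) = 0.579500.
1 − 2Q = 0.8832, giving −¼ ln(0.8832) = 0.031051.
d = 0.579500 + 0.031051 = 0.610551.
Under a molecular clock d = 2μt, so t = d/(2μ) = 0.610551 / (2 × 0.0295) = 10.35 Myr.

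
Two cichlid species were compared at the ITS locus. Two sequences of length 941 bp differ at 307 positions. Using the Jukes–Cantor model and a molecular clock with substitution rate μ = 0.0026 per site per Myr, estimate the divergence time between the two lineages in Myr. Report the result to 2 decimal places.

p = 307/941 ≈ 0.326249.
d = −(3/4) ln(1 − 4p/3) = −0.75 ln(1 − 0.434999) = −0.75 ln(0.565001)
  = −0.75 × (-0.570928) = 0.428196 substitutions/site.
Under a molecular clock d = 2μt, so t = d/(2μ) = 0.428196 / (2 × 0.0026) = 82.35 Myr.

82.35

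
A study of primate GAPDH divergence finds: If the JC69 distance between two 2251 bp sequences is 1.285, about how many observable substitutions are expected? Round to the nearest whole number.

1384

Invert JC69: p = (3/4)(1 − e^(−4d/3)) = 0.75 × (1 − e^(-1.713333)) = 0.75 × (1 − 0.180264) = 0.614802.
Expected differing sites = pL ≈ 0.614802 × 2251 = 1383.919302 ≈ 1384.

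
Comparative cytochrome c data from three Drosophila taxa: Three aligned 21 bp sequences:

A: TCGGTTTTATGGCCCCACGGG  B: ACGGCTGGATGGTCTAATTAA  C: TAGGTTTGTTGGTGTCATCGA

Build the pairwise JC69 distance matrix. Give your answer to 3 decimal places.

A–B: 11/21 sites differ → p ≈ 0.52381, d = −0.75 ln(1 − 0.698413) = 0.899023 ≈ 0.899.
A–C: 9/21 sites differ → p ≈ 0.428571, d = −0.75 ln(1 − 0.571428) = 0.635472 ≈ 0.635.
B–C: 9/21 sites differ → p ≈ 0.428571, d = −0.75 ln(1 − 0.571428) = 0.635472 ≈ 0.635.

d(A,B) = 0.899, d(A,C) = 0.635, d(B,C) = 0.635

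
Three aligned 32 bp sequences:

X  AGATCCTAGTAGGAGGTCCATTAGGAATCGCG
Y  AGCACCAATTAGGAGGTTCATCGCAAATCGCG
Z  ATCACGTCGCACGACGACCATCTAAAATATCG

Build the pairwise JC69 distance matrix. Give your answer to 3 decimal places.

d(X,Y) = 0.353, d(X,Z) = 0.736, d(Y,Z) = 0.657

X–Y: 9/32 sites differ → p = 0.28125, d = −0.75 ln(1 − 0.375) = 0.352503 ≈ 0.353.
X–Z: 15/32 sites differ → p = 0.46875, d = −0.75 ln(1 − 0.625) = 0.735622 ≈ 0.736.
Y–Z: 14/32 sites differ → p = 0.4375, d = −0.75 ln(1 − 0.583333) = 0.656601 ≈ 0.657.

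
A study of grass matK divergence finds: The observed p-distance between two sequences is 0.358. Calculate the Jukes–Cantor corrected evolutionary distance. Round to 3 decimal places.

0.487

d = −(3/4) ln(1 − 4p/3) = −0.75 ln(1 − 0.477333) = −0.75 ln(0.522667)
  = −0.75 × (-0.648811) = 0.486608 substitutions/site.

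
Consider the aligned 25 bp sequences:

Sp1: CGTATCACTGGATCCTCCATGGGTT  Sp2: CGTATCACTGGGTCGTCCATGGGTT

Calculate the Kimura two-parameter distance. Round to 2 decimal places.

Of 25 sites, 1 differences are transitions and 1 are transversions, so P = 1/25 = 0.04 and Q = 1/25 = 0.04.
Under the Kimura two-parameter model, d = −½ ln(1 − 2P − Q) − ¼ ln(1 − 2Q).
1 − 2P − Q = 0.88, giving −½ ln(0.88) = 0.063917.
1 − 2Q = 0.92, giving −¼ ln(0.92) = 0.020845.
d = 0.063917 + 0.020845 = 0.084762.

0.08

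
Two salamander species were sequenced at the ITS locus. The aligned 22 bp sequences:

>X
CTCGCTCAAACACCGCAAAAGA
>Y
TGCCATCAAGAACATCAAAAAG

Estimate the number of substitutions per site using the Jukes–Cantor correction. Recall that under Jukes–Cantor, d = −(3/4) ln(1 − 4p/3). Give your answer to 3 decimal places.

The sequences differ at 10 of 22 sites (1, 2, 4, 5, 10, 11, 14, 15, 21, 22), so p = 10/22 ≈ 0.454545.
d = −(3/4) ln(1 − 4p/3) = −0.75 ln(1 − 0.60606) = −0.75 ln(0.39394)
  = −0.75 × (-0.931557) = 0.698668 substitutions/site.

0.699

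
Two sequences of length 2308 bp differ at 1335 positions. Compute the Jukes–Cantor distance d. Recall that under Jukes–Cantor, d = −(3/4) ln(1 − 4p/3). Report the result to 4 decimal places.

p = 1335/2308 ≈ 0.578423.
d = −(3/4) ln(1 − 4p/3) = −0.75 ln(1 − 0.771231) = −0.75 ln(0.228769)
  = −0.75 × (-1.475043) = 1.106282 substitutions/site.

1.1063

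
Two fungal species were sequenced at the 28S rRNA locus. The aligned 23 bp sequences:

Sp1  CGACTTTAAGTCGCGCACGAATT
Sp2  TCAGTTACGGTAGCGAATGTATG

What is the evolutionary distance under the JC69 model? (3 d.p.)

0.761

The sequences differ at 11 of 23 sites, so p = 11/23 ≈ 0.478261.
d = −(3/4) ln(1 − 4p/3) = −0.75 ln(1 − 0.637681) = −0.75 ln(0.362319)
  = −0.75 × (-1.015230) = 0.761423 substitutions/site.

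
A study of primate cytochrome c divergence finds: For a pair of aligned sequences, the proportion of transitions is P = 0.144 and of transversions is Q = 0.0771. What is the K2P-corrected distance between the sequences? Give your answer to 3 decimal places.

0.269

Under the Kimura two-parameter model, d = −½ ln(1 − 2P − Q) − ¼ ln(1 − 2Q).
1 − 2P − Q = 0.6349, giving −½ ln(0.6349) = 0.227144.
1 − 2Q = 0.8458, giving −¼ ln(0.8458) = 0.041868.
d = 0.227144 + 0.041868 = 0.269012.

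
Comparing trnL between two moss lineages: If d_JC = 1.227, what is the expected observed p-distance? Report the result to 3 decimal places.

p = (3/4)(1 − e^(−4d/3)) = 0.75 × (1 − e^(-1.636)) = 0.75 × (1 − 0.194758) = 0.603932.

0.604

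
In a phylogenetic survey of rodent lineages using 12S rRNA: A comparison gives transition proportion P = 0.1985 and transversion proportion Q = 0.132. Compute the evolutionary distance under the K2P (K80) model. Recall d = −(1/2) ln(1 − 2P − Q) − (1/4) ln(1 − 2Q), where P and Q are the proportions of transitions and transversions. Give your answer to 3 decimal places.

0.453

Under the Kimura two-parameter model, d = −½ ln(1 − 2P − Q) − ¼ ln(1 − 2Q).
1 − 2P − Q = 0.471, giving −½ ln(0.471) = 0.376449.
1 − 2Q = 0.736, giving −¼ ln(0.736) = 0.076631.
d = 0.376449 + 0.076631 = 0.453080.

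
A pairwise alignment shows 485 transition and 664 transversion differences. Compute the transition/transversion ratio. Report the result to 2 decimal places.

0.73

R = 485/664 = 0.730421… ≈ 0.73 (to 2 d.p.).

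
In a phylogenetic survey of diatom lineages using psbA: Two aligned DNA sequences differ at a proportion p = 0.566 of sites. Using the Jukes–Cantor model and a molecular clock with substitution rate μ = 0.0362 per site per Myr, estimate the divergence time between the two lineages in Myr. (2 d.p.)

14.56

d = −(3/4) ln(1 − 4p/3) = −0.75 ln(1 − 0.754667) = −0.75 ln(0.245333)
  = −0.75 × (-1.405139) = 1.053854 substitutions/site.
Under a molecular clock d = 2μt, so t = d/(2μ) = 1.053854 / (2 × 0.0362) = 14.56 Myr.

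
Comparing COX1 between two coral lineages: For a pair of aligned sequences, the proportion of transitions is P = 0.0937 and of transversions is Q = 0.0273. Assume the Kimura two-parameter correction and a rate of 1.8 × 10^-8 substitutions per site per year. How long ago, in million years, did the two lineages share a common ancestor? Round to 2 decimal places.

3.75

Under the Kimura two-parameter model, d = −½ ln(1 − 2P − Q) − ¼ ln(1 − 2Q).
1 − 2P − Q = 0.7853, giving −½ ln(0.7853) = 0.120845.
1 − 2Q = 0.9454, giving −¼ ln(0.9454) = 0.014037.
d = 0.120845 + 0.014037 = 0.134882.
Under a molecular clock d = 2μt, so t = d/(2μ) = 0.134882 / (2 × 1.8 × 10^-8) = 3.75 million years.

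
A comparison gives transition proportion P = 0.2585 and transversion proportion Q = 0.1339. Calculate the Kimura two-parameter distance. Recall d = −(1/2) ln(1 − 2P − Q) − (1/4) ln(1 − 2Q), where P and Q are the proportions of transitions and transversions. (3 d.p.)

Under the Kimura two-parameter model, d = −½ ln(1 − 2P − Q) − ¼ ln(1 − 2Q).
1 − 2P − Q = 0.3491, giving −½ ln(0.3491) = 0.526198.
1 − 2Q = 0.7322, giving −¼ ln(0.7322) = 0.077925.
d = 0.526198 + 0.077925 = 0.604123.

0.604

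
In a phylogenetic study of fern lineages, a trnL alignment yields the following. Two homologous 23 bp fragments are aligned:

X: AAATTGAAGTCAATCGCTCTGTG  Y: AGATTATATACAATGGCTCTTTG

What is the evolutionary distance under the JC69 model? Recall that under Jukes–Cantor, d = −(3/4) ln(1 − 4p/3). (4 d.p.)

The sequences differ at 7 of 23 sites (2, 6, 7, 9, 10, 15, 21), so p = 7/23 ≈ 0.304348.
d = −(3/4) ln(1 − 4p/3) = −0.75 ln(1 − 0.405797) = −0.75 ln(0.594203)
  = −0.75 × (-0.520534) = 0.390401 substitutions/site.

0.3904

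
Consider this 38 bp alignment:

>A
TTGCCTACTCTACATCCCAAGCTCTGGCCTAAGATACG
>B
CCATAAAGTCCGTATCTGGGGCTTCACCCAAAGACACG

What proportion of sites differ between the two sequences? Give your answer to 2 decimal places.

0.53

The sequences differ at 20 of 38 positions.
p = 20/38 = 0.526315… ≈ 0.53 (to 2 d.p.).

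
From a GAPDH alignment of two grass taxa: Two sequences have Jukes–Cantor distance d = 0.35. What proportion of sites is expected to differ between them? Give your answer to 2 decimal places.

p = (3/4)(1 − e^(−4d/3)) = 0.75 × (1 − e^(-0.466667)) = 0.75 × (1 − 0.627089) = 0.279683.

0.28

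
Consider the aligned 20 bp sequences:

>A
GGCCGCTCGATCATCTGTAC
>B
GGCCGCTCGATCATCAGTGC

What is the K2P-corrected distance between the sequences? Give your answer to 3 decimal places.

0.108

Of 20 sites, 1 differences are transitions and 1 are transversions, so P = 1/20 = 0.05 and Q = 1/20 = 0.05.
Under the Kimura two-parameter model, d = −½ ln(1 − 2P − Q) − ¼ ln(1 − 2Q).
1 − 2P − Q = 0.85, giving −½ ln(0.85) = 0.081259.
1 − 2Q = 0.9, giving −¼ ln(0.9) = 0.026340.
d = 0.081259 + 0.026340 = 0.107599.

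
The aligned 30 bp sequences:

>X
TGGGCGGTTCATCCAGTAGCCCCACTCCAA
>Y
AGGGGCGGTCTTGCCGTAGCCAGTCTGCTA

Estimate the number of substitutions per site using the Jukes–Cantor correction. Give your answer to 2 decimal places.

0.57

The sequences differ at 12 of 30 sites, so p = 12/30 = 0.4.
d = −(3/4) ln(1 − 4p/3) = −0.75 ln(1 − 0.533333) = −0.75 ln(0.466667)
  = −0.75 × (-0.762139) = 0.571604 substitutions/site.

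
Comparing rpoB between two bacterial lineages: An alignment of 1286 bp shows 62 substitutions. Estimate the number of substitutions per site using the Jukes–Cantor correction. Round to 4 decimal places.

0.0498

p = 62/1286 ≈ 0.048212.
d = −(3/4) ln(1 − 4p/3) = −0.75 ln(1 − 0.064283) = −0.75 ln(0.935717)
  = −0.75 × (-0.066442) = 0.049832 substitutions/site.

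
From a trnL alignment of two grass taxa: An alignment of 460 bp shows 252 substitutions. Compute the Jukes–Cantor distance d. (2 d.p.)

p = 252/460 ≈ 0.547826.
d = −(3/4) ln(1 − 4p/3) = −0.75 ln(1 − 0.730435) = −0.75 ln(0.269565)
  = −0.75 × (-1.310946) = 0.983210 substitutions/site.

0.98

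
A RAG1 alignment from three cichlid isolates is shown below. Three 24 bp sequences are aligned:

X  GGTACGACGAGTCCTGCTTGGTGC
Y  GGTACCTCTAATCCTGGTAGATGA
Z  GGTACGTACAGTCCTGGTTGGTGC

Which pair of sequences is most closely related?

X–Y: 8/24 differ, p = 0.333, d = 0.441.
X–Z: 4/24 differ, p = 0.167, d = 0.188.
Y–Z: 7/24 differ, p = 0.292, d = 0.369.
The smallest distance is between X and Z.

X and Z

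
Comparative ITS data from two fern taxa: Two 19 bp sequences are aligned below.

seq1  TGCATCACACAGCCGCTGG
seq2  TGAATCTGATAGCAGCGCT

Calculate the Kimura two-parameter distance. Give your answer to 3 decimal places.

0.655

Of 19 sites, 1 differences are transitions and 7 are transversions, so P = 1/19 ≈ 0.052632 and Q = 7/19 ≈ 0.368421.
Under the Kimura two-parameter model, d = −½ ln(1 − 2P − Q) − ¼ ln(1 − 2Q).
1 − 2P − Q = 0.526315, giving −½ ln(0.526315) = 0.320928.
1 − 2Q = 0.263158, giving −¼ ln(0.263158) = 0.333750.
d = 0.320928 + 0.333750 = 0.654678.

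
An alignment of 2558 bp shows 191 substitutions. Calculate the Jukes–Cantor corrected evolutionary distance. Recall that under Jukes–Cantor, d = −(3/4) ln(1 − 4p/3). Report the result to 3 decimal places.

p = 191/2558 ≈ 0.074668.
d = −(3/4) ln(1 − 4p/3) = −0.75 ln(1 − 0.099557) = −0.75 ln(0.900443)
  = −0.75 × (-0.104868) = 0.078651 substitutions/site.

0.079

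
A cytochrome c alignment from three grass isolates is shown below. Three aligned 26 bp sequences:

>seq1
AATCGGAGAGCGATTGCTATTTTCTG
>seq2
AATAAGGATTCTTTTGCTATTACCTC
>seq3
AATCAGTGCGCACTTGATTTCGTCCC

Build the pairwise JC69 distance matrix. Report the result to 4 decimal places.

d(seq1,seq2) = 0.6228, d(seq1,seq3) = 0.6228, d(seq2,seq3) = 0.8240

seq1–seq2: 11/26 sites differ → p ≈ 0.423077, d = −0.75 ln(1 − 0.564103) = 0.622762 ≈ 0.6228.
seq1–seq3: 11/26 sites differ → p ≈ 0.423077, d = −0.75 ln(1 − 0.564103) = 0.622762 ≈ 0.6228.
seq2–seq3: 13/26 sites differ → p = 0.5, d = −0.75 ln(1 − 0.666667) = 0.823960 ≈ 0.8240.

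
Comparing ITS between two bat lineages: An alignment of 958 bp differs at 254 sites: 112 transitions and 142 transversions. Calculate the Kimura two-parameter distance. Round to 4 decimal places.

0.3286

P = 112/958 ≈ 0.11691 and Q = 142/958 ≈ 0.148225.
Under the Kimura two-parameter model, d = −½ ln(1 − 2P − Q) − ¼ ln(1 − 2Q).
1 − 2P − Q = 0.617955, giving −½ ln(0.617955) = 0.240670.
1 − 2Q = 0.70355, giving −¼ ln(0.70355) = 0.087904.
d = 0.240670 + 0.087904 = 0.328574.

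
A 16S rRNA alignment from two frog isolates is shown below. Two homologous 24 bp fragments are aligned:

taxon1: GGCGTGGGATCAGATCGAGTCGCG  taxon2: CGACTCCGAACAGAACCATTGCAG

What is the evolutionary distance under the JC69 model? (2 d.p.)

0.82

The sequences differ at 12 of 24 sites, so p = 12/24 = 0.5.
d = −(3/4) ln(1 − 4p/3) = −0.75 ln(1 − 0.666667) = −0.75 ln(0.333333)
  = −0.75 × (-1.098613) = 0.823960 substitutions/site.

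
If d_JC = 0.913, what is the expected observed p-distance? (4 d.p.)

0.5280

p = (3/4)(1 − e^(−4d/3)) = 0.75 × (1 − e^(-1.217333)) = 0.75 × (1 − 0.296019) = 0.527986.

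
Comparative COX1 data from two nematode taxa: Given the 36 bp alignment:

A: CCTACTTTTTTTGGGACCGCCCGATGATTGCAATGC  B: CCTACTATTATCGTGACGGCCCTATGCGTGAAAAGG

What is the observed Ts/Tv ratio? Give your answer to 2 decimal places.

0.10

Transitions are A↔G and C↔T; transversions are all other mismatches.
Transitions: 1. Transversions: 10.
R = 1/10 = 0.10.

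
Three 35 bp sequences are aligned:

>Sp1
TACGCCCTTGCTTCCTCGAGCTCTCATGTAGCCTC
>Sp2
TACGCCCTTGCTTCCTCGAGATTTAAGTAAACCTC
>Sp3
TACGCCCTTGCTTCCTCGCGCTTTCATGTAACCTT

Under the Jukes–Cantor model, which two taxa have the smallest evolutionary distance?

Sp1 and Sp3

Sp1–Sp2: 7/35 differ, p = 0.200, d = 0.233.
Sp1–Sp3: 4/35 differ, p = 0.114, d = 0.124.
Sp2–Sp3: 7/35 differ, p = 0.200, d = 0.233.
The smallest distance is between Sp1 and Sp3.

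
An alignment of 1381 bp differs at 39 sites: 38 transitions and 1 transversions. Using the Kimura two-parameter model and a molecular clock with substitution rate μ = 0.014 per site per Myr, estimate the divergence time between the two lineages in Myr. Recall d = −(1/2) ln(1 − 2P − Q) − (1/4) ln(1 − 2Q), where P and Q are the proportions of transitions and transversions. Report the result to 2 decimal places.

1.04

P = 38/1381 ≈ 0.027516 and Q = 1/1381 ≈ 0.000724.
Under the Kimura two-parameter model, d = −½ ln(1 − 2P − Q) − ¼ ln(1 − 2Q).
1 − 2P − Q = 0.944244, giving −½ ln(0.944244) = 0.028685.
1 − 2Q = 0.998552, giving −¼ ln(0.998552) = 0.000362.
d = 0.028685 + 0.000362 = 0.029047.
Under a molecular clock d = 2μt, so t = d/(2μ) = 0.029047 / (2 × 0.014) = 1.04 Myr.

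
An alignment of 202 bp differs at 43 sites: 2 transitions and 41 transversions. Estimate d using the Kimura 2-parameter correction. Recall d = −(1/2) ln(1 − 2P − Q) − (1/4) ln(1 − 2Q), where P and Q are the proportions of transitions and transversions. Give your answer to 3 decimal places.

0.256

P = 2/202 ≈ 0.009901 and Q = 41/202 ≈ 0.20297.
Under the Kimura two-parameter model, d = −½ ln(1 − 2P − Q) − ¼ ln(1 − 2Q).
1 − 2P − Q = 0.777228, giving −½ ln(0.777228) = 0.126011.
1 − 2Q = 0.59406, giving −¼ ln(0.59406) = 0.130194.
d = 0.126011 + 0.130194 = 0.256205.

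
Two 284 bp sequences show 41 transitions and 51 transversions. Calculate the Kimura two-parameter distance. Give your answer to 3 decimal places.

P = 41/284 ≈ 0.144366 and Q = 51/284 ≈ 0.179577.
Under the Kimura two-parameter model, d = −½ ln(1 − 2P − Q) − ¼ ln(1 − 2Q).
1 − 2P − Q = 0.531691, giving −½ ln(0.531691) = 0.315846.
1 − 2Q = 0.640846, giving −¼ ln(0.640846) = 0.111242.
d = 0.315846 + 0.111242 = 0.427088.

0.427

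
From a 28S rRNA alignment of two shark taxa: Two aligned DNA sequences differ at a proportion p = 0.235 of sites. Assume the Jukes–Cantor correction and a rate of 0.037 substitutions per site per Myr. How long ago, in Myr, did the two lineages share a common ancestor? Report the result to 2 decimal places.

3.81

d = −(3/4) ln(1 − 4p/3) = −0.75 ln(1 − 0.313333) = −0.75 ln(0.686667)
  = −0.75 × (-0.375906) = 0.281930 substitutions/site.
Under a molecular clock d = 2μt, so t = d/(2μ) = 0.281930 / (2 × 0.037) = 3.81 Myr.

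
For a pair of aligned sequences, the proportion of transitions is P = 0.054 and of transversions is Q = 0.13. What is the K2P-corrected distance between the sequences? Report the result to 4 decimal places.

0.2112

Under the Kimura two-parameter model, d = −½ ln(1 − 2P − Q) − ¼ ln(1 − 2Q).
1 − 2P − Q = 0.762, giving −½ ln(0.762) = 0.135904.
1 − 2Q = 0.74, giving −¼ ln(0.74) = 0.075276.
d = 0.135904 + 0.075276 = 0.211180.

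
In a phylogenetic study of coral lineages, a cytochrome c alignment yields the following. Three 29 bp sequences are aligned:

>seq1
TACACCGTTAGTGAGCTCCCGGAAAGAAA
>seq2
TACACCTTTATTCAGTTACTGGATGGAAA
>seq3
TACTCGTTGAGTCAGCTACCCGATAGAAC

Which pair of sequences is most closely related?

seq1 and seq2

seq1–seq2: 8/29 differ, p = 0.276, d = 0.344.
seq1–seq3: 9/29 differ, p = 0.310, d = 0.401.
seq2–seq3: 9/29 differ, p = 0.310, d = 0.401.
The smallest distance is between seq1 and seq2.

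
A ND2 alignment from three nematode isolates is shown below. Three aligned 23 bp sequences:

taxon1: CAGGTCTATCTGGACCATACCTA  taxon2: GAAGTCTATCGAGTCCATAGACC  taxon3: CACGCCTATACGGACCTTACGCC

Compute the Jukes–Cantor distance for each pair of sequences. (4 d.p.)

d(taxon1,taxon2) = 0.5532, d(taxon1,taxon3) = 0.4674, d(taxon2,taxon3) = 0.6501

taxon1–taxon2: 9/23 sites differ → p ≈ 0.391304, d = −0.75 ln(1 − 0.521739) = 0.553199 ≈ 0.5532.
taxon1–taxon3: 8/23 sites differ → p ≈ 0.347826, d = −0.75 ln(1 − 0.463768) = 0.467391 ≈ 0.4674.
taxon2–taxon3: 10/23 sites differ → p ≈ 0.434783, d = −0.75 ln(1 − 0.579711) = 0.650110 ≈ 0.6501.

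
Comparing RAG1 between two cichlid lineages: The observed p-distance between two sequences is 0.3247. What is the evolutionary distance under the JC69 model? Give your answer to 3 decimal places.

d = −(3/4) ln(1 − 4p/3) = −0.75 ln(1 − 0.432933) = −0.75 ln(0.567067)
  = −0.75 × (-0.567278) = 0.425459 substitutions/site.

0.425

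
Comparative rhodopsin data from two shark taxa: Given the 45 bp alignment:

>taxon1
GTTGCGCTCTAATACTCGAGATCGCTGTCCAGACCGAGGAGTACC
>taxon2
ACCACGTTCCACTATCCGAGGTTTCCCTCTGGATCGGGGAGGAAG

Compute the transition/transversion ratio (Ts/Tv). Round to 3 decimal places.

2.500

Transitions are A↔G and C↔T; transversions are all other mismatches.
Transitions: 15. Transversions: 6.
R = 15/6 = 2.500.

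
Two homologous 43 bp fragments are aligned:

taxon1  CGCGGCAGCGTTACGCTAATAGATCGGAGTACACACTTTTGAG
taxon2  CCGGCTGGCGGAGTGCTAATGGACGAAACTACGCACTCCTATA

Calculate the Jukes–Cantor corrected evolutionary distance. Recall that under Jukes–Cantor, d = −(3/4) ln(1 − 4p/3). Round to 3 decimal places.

0.790

The sequences differ at 21 of 43 sites, so p = 21/43 ≈ 0.488372.
d = −(3/4) ln(1 − 4p/3) = −0.75 ln(1 − 0.651163) = −0.75 ln(0.348837)
  = −0.75 × (-1.053151) = 0.789863 substitutions/site.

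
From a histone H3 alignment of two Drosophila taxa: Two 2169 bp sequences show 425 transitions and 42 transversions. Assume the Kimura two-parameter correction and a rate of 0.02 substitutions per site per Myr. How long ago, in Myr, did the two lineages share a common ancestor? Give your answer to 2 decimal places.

P = 425/2169 ≈ 0.195943 and Q = 42/2169 ≈ 0.019364.
Under the Kimura two-parameter model, d = −½ ln(1 − 2P − Q) − ¼ ln(1 − 2Q).
1 − 2P − Q = 0.58875, giving −½ ln(0.58875) = 0.264877.
1 − 2Q = 0.961272, giving −¼ ln(0.961272) = 0.009874.
d = 0.264877 + 0.009874 = 0.274751.
Under a molecular clock d = 2μt, so t = d/(2μ) = 0.274751 / (2 × 0.02) = 6.87 Myr.

6.87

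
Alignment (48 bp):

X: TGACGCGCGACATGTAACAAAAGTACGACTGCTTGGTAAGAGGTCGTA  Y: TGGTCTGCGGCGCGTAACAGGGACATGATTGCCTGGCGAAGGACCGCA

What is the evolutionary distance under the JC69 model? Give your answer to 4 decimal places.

The sequences differ at 22 of 48 sites, so p = 22/48 ≈ 0.458333.
d = −(3/4) ln(1 − 4p/3) = −0.75 ln(1 − 0.611111) = −0.75 ln(0.388889)
  = −0.75 × (-0.944461) = 0.708346 substitutions/site.

0.7083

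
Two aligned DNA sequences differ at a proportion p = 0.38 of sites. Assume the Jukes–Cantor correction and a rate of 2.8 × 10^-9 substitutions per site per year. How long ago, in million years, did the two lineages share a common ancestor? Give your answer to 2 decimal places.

d = −(3/4) ln(1 − 4p/3) = −0.75 ln(1 − 0.506667) = −0.75 ln(0.493333)
  = −0.75 × (-0.706571) = 0.529928 substitutions/site.
Under a molecular clock d = 2μt, so t = d/(2μ) = 0.529928 / (2 × 2.8 × 10^-9) = 94.63 million years.

94.63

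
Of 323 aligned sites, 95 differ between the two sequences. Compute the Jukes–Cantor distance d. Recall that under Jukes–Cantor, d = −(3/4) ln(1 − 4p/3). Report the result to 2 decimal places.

p = 95/323 ≈ 0.294118.
d = −(3/4) ln(1 − 4p/3) = −0.75 ln(1 − 0.392157) = −0.75 ln(0.607843)
  = −0.75 × (-0.497839) = 0.373379 substitutions/site.

0.37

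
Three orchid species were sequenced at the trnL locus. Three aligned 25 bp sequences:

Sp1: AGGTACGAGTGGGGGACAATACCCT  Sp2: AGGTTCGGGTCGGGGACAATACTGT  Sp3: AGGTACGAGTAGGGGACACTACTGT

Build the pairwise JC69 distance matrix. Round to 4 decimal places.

Sp1–Sp2: 5/25 sites differ → p = 0.2, d = −0.75 ln(1 − 0.266667) = 0.232617 ≈ 0.2326.
Sp1–Sp3: 4/25 sites differ → p = 0.16, d = −0.75 ln(1 − 0.213333) = 0.179963 ≈ 0.1800.
Sp2–Sp3: 4/25 sites differ → p = 0.16, d = −0.75 ln(1 − 0.213333) = 0.179963 ≈ 0.1800.

d(Sp1,Sp2) = 0.2326, d(Sp1,Sp3) = 0.1800, d(Sp2,Sp3) = 0.1800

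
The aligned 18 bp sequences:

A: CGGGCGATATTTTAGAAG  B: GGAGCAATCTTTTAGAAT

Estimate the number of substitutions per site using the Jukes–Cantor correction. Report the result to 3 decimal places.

0.347

The sequences differ at 5 of 18 sites (1, 3, 6, 9, 18), so p = 5/18 ≈ 0.277778.
d = −(3/4) ln(1 − 4p/3) = −0.75 ln(1 − 0.370371) = −0.75 ln(0.629629)
  = −0.75 × (-0.462625) = 0.346969 substitutions/site.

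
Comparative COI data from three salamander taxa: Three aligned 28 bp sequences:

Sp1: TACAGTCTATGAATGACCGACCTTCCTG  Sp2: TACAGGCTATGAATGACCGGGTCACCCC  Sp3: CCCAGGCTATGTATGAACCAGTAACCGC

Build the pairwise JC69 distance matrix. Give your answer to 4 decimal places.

d(Sp1,Sp2) = 0.3597, d(Sp1,Sp3) = 0.6355, d(Sp2,Sp3) = 0.3597

Sp1–Sp2: 8/28 sites differ → p ≈ 0.285714, d = −0.75 ln(1 − 0.380952) = 0.359679 ≈ 0.3597.
Sp1–Sp3: 12/28 sites differ → p ≈ 0.428571, d = −0.75 ln(1 − 0.571428) = 0.635472 ≈ 0.6355.
Sp2–Sp3: 8/28 sites differ → p ≈ 0.285714, d = −0.75 ln(1 − 0.380952) = 0.359679 ≈ 0.3597.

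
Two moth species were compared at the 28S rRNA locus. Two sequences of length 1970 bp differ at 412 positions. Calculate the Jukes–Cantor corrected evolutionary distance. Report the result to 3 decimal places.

0.245

p = 412/1970 ≈ 0.209137.
d = −(3/4) ln(1 − 4p/3) = −0.75 ln(1 − 0.278849) = −0.75 ln(0.721151)
  = −0.75 × (-0.326907) = 0.245180 substitutions/site.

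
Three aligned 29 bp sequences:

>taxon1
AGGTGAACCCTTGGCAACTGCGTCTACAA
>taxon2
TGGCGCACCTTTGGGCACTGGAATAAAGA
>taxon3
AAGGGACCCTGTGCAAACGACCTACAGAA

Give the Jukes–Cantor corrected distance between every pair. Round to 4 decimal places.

taxon1–taxon2: 13/29 sites differ → p ≈ 0.448276, d = −0.75 ln(1 − 0.597701) = 0.682920 ≈ 0.6829.
taxon1–taxon3: 13/29 sites differ → p ≈ 0.448276, d = −0.75 ln(1 − 0.597701) = 0.682920 ≈ 0.6829.
taxon2–taxon3: 18/29 sites differ → p ≈ 0.62069, d = −0.75 ln(1 − 0.827587) = 1.318397 ≈ 1.3184.

d(taxon1,taxon2) = 0.6829, d(taxon1,taxon3) = 0.6829, d(taxon2,taxon3) = 1.3184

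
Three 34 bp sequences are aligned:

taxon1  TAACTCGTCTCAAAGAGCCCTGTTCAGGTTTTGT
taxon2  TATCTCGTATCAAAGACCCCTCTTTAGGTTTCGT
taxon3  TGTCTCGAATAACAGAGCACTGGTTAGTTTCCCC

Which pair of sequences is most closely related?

taxon1–taxon2: 6/34 differ, p = 0.176, d = 0.201.
taxon1–taxon3: 14/34 differ, p = 0.412, d = 0.597.
taxon2–taxon3: 12/34 differ, p = 0.353, d = 0.477.
The smallest distance is between taxon1 and taxon2.

taxon1 and taxon2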